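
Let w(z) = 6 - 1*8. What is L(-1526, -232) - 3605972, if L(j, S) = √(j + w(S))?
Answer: -3605972 + 2*I*√382 ≈ -3.606e+6 + 39.09*I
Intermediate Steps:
w(z) = -2 (w(z) = 6 - 8 = -2)
L(j, S) = √(-2 + j) (L(j, S) = √(j - 2) = √(-2 + j))
L(-1526, -232) - 3605972 = √(-2 - 1526) - 3605972 = √(-1528) - 3605972 = 2*I*√382 - 3605972 = -3605972 + 2*I*√382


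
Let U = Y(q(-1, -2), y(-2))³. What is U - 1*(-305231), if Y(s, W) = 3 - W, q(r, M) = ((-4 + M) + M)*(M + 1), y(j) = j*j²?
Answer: 306562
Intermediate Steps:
y(j) = j³
q(r, M) = (1 + M)*(-4 + 2*M) (q(r, M) = (-4 + 2*M)*(1 + M) = (1 + M)*(-4 + 2*M))
U = 1331 (U = (3 - 1*(-2)³)³ = (3 - 1*(-8))³ = (3 + 8)³ = 11³ = 1331)
U - 1*(-305231) = 1331 - 1*(-305231) = 1331 + 305231 = 306562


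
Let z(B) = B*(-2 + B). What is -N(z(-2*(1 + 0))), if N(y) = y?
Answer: -8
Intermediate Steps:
-N(z(-2*(1 + 0))) = -(-2*(1 + 0))*(-2 - 2*(1 + 0)) = -(-2*1)*(-2 - 2*1) = -(-2)*(-2 - 2) = -(-2)*(-4) = -1*8 = -8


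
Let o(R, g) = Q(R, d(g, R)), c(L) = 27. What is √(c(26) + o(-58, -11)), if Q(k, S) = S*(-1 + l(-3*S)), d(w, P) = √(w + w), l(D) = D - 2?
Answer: √(93 - 3*I*√22) ≈ 9.6711 - 0.72749*I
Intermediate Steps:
l(D) = -2 + D
d(w, P) = √2*√w (d(w, P) = √(2*w) = √2*√w)
Q(k, S) = S*(-3 - 3*S) (Q(k, S) = S*(-1 + (-2 - 3*S)) = S*(-3 - 3*S))
o(R, g) = -3*√2*√g*(1 + √2*√g)
√(c(26) + o(-58, -11)) = √(27 + (-6*(-11) - 3*√2*√(-11))) = √(27 + (66 - 3*√2*I*√11)) = √(27 + (66 - 3*I*√22)) = √(93 - 3*I*√22)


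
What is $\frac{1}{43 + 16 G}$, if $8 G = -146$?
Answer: $- \frac{1}{249} \approx -0.0040161$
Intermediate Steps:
$G = - \frac{73}{4}$ ($G = \frac{1}{8} \left(-146\right) = - \frac{73}{4} \approx -18.25$)
$\frac{1}{43 + 16 G} = \frac{1}{43 + 16 \left(- \frac{73}{4}\right)} = \frac{1}{43 - 292} = \frac{1}{-249} = - \frac{1}{249}$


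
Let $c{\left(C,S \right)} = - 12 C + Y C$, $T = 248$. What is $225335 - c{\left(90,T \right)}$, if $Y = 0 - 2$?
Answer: $226595$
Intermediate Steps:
$Y = -2$ ($Y = 0 - 2 = -2$)
$c{\left(C,S \right)} = - 14 C$ ($c{\left(C,S \right)} = - 12 C - 2 C = - 14 C$)
$225335 - c{\left(90,T \right)} = 225335 - \left(-14\right) 90 = 225335 - -1260 = 225335 + 1260 = 226595$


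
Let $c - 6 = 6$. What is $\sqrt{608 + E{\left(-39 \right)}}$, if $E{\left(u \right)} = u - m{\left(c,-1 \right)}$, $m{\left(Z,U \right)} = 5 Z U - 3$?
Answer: $2 \sqrt{158} \approx 25.14$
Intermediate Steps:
$c = 12$ ($c = 6 + 6 = 12$)
$m{\left(Z,U \right)} = -3 + 5 U Z$ ($m{\left(Z,U \right)} = 5 U Z - 3 = -3 + 5 U Z$)
$E{\left(u \right)} = 63 + u$ ($E{\left(u \right)} = u - \left(-3 + 5 \left(-1\right) 12\right) = u - \left(-3 - 60\right) = u - -63 = u + 63 = 63 + u$)
$\sqrt{608 + E{\left(-39 \right)}} = \sqrt{608 + \left(63 - 39\right)} = \sqrt{608 + 24} = \sqrt{632} = 2 \sqrt{158}$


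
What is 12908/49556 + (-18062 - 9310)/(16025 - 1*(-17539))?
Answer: -19233390/34652033 ≈ -0.55504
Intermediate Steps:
12908/49556 + (-18062 - 9310)/(16025 - 1*(-17539)) = 12908*(1/49556) - 27372/(16025 + 17539) = 3227/12389 - 27372/33564 = 3227/12389 - 27372*1/33564 = 3227/12389 - 2281/2797 = -19233390/34652033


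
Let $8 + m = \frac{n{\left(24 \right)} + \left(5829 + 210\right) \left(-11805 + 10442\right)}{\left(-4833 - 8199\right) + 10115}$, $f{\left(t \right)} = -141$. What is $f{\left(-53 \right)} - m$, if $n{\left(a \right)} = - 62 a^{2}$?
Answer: $- \frac{8654830}{2917} \approx -2967.0$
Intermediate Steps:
$m = \frac{8243533}{2917}$ ($m = -8 + \frac{- 62 \cdot 24^{2} + \left(5829 + 210\right) \left(-11805 + 10442\right)}{\left(-4833 - 8199\right) + 10115} = -8 + \frac{\left(-62\right) 576 + 6039 \left(-1363\right)}{\left(-4833 - 8199\right) + 10115} = -8 + \frac{-35712 - 8231157}{-13032 + 10115} = -8 - \frac{8266869}{-2917} = -8 - - \frac{8266869}{2917} = -8 + \frac{8266869}{2917} = \frac{8243533}{2917} \approx 2826.0$)
$f{\left(-53 \right)} - m = -141 - \frac{8243533}{2917} = - \frac{8654830}{2917}$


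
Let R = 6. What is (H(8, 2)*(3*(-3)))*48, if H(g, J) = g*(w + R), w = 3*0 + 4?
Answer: -34560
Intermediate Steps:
w = 4 (w = 0 + 4 = 4)
H(g, J) = 10*g (H(g, J) = g*(4 + 6) = g*10 = 10*g)
(H(8, 2)*(3*(-3)))*48 = ((10*8)*(3*(-3)))*48 = (80*(-9))*48 = -720*48 = -34560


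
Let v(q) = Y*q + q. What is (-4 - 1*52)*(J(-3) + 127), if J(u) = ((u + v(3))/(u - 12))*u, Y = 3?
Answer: -36064/5 ≈ -7212.8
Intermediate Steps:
v(q) = 4*q (v(q) = 3*q + q = 4*q)
J(u) = u*(12 + u)/(-12 + u) (J(u) = ((u + 4*3)/(u - 12))*u = ((u + 12)/(-12 + u))*u = ((12 + u)/(-12 + u))*u = u*(12 + u)/(-12 + u))
(-4 - 1*52)*(J(-3) + 127) = (-4 - 1*52)*(-3*(12 - 3)/(-12 - 3) + 127) = (-4 - 52)*(-3*9/(-15) + 127) = -56*(-3*(-1/15)*9 + 127) = -56*(9/5 + 127) = -56*644/5 = -36064/5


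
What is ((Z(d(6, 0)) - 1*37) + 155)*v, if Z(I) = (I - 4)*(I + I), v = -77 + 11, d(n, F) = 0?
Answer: -7788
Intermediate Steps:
v = -66
Z(I) = 2*I*(-4 + I) (Z(I) = (-4 + I)*(2*I) = 2*I*(-4 + I))
((Z(d(6, 0)) - 1*37) + 155)*v = ((2*0*(-4 + 0) - 1*37) + 155)*(-66) = ((2*0*(-4) - 37) + 155)*(-66) = ((0 - 37) + 155)*(-66) = (-37 + 155)*(-66) = 118*(-66) = -7788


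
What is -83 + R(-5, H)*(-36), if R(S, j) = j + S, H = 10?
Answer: -263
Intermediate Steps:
R(S, j) = S + j
-83 + R(-5, H)*(-36) = -83 + (-5 + 10)*(-36) = -83 + 5*(-36) = -83 - 180 = -263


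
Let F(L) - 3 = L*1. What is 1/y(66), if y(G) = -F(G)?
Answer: -1/69 ≈ -0.014493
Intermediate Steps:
F(L) = 3 + L (F(L) = 3 + L*1 = 3 + L)
y(G) = -3 - G (y(G) = -(3 + G) = -3 - G)
1/y(66) = 1/(-3 - 1*66) = 1/(-3 - 66) = 1/(-69) = -1/69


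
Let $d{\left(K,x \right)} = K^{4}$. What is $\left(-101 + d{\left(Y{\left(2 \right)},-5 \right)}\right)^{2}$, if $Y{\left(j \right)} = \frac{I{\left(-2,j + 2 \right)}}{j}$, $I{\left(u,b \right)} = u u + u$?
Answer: $10000$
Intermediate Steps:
$I{\left(u,b \right)} = u + u^{2}$ ($I{\left(u,b \right)} = u^{2} + u = u + u^{2}$)
$Y{\left(j \right)} = \frac{2}{j}$ ($Y{\left(j \right)} = \frac{\left(-2\right) \left(1 - 2\right)}{j} = \frac{\left(-2\right) \left(-1\right)}{j} = \frac{2}{j}$)
$\left(-101 + d{\left(Y{\left(2 \right)},-5 \right)}\right)^{2} = \left(-101 + \left(\frac{2}{2}\right)^{4}\right)^{2} = \left(-101 + \left(2 \cdot \frac{1}{2}\right)^{4}\right)^{2} = \left(-101 + 1^{4}\right)^{2} = \left(-101 + 1\right)^{2} = \left(-100\right)^{2} = 10000$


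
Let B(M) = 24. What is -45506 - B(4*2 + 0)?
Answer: -45530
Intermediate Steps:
-45506 - B(4*2 + 0) = -45506 - 1*24 = -45506 - 24 = -45530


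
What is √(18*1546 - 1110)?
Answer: √26718 ≈ 163.46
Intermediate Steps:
√(18*1546 - 1110) = √(27828 - 1110) = √26718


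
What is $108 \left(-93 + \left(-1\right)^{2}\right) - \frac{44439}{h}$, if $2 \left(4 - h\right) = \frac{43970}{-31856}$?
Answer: $- \frac{966725536}{49803} \approx -19411.0$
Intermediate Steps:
$h = \frac{149409}{31856}$ ($h = 4 - \frac{43970 \frac{1}{-31856}}{2} = 4 - \frac{43970 \left(- \frac{1}{31856}\right)}{2} = 4 - - \frac{21985}{31856} = 4 + \frac{21985}{31856} = \frac{149409}{31856} \approx 4.6901$)
$108 \left(-93 + \left(-1\right)^{2}\right) - \frac{44439}{h} = 108 \left(-93 + \left(-1\right)^{2}\right) - \frac{44439}{\frac{149409}{31856}} = 108 \left(-93 + 1\right) - 44439 \cdot \frac{31856}{149409} = 108 \left(-92\right) - \frac{471882928}{49803} = -9936 - \frac{471882928}{49803} = - \frac{966725536}{49803}$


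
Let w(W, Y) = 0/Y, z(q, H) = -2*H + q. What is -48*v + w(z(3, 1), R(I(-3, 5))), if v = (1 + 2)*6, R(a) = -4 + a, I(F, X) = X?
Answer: -864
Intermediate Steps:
v = 18 (v = 3*6 = 18)
z(q, H) = q - 2*H
w(W, Y) = 0
-48*v + w(z(3, 1), R(I(-3, 5))) = -48*18 + 0 = -864 + 0 = -864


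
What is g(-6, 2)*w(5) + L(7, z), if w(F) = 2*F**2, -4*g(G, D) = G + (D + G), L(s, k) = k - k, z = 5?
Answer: 125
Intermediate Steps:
L(s, k) = 0
g(G, D) = -G/2 - D/4 (g(G, D) = -(G + (D + G))/4 = -(D + 2*G)/4 = -G/2 - D/4)
g(-6, 2)*w(5) + L(7, z) = (-1/2*(-6) - 1/4*2)*(2*5**2) + 0 = (3 - 1/2)*(2*25) + 0 = (5/2)*50 + 0 = 125 + 0 = 125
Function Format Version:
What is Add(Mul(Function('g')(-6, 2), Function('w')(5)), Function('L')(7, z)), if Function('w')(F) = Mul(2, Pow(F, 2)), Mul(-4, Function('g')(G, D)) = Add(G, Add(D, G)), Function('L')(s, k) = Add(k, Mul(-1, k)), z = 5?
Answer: 125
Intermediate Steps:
Function('L')(s, k) = 0
Function('g')(G, D) = Add(Mul(Rational(-1, 2), G), Mul(Rational(-1, 4), D)) (Function('g')(G, D) = Mul(Rational(-1, 4), Add(G, Add(D, G))) = Mul(Rational(-1, 4), Add(D, Mul(2, G))) = Add(Mul(Rational(-1, 2), G), Mul(Rational(-1, 4), D)))
Add(Mul(Function('g')(-6, 2), Function('w')(5)), Function('L')(7, z)) = Add(Mul(Add(Mul(Rational(-1, 2), -6), Mul(Rational(-1, 4), 2)), Mul(2, Pow(5, 2))), 0) = Add(Mul(Add(3, Rational(-1, 2)), Mul(2, 25)), 0) = Add(Mul(Rational(5, 2), 50), 0) = Add(125, 0) = 125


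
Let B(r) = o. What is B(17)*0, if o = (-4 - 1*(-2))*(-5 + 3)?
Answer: 0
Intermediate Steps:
o = 4 (o = (-4 + 2)*(-2) = -2*(-2) = 4)
B(r) = 4
B(17)*0 = 4*0 = 0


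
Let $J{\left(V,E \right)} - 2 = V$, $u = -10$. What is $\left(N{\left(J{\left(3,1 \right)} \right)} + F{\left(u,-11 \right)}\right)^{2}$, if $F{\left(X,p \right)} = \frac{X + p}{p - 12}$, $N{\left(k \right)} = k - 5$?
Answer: $\frac{441}{529} \approx 0.83365$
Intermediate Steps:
$J{\left(V,E \right)} = 2 + V$
$N{\left(k \right)} = -5 + k$
$F{\left(X,p \right)} = \frac{X + p}{-12 + p}$
$\left(N{\left(J{\left(3,1 \right)} \right)} + F{\left(u,-11 \right)}\right)^{2} = \left(\left(-5 + \left(2 + 3\right)\right) + \frac{-10 - 11}{-12 - 11}\right)^{2} = \left(\left(-5 + 5\right) + \frac{1}{-23} \left(-21\right)\right)^{2} = \left(0 - - \frac{21}{23}\right)^{2} = \left(0 + \frac{21}{23}\right)^{2} = \left(\frac{21}{23}\right)^{2} = \frac{441}{529}$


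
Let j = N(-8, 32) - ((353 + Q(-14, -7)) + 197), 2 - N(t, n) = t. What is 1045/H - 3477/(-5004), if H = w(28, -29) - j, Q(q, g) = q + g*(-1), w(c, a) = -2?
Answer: 786163/295236 ≈ 2.6628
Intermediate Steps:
N(t, n) = 2 - t
Q(q, g) = q - g
j = -533 (j = (2 - 1*(-8)) - ((353 + (-14 - 1*(-7))) + 197) = (2 + 8) - ((353 + (-14 + 7)) + 197) = 10 - ((353 - 7) + 197) = 10 - (346 + 197) = 10 - 1*543 = 10 - 543 = -533)
H = 531 (H = -2 - 1*(-533) = -2 + 533 = 531)
1045/H - 3477/(-5004) = 1045/531 - 3477/(-5004) = 1045*(1/531) - 3477*(-1/5004) = 1045/531 + 1159/1668 = 786163/295236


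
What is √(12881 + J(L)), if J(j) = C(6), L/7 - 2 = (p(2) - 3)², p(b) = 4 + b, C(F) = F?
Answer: 7*√263 ≈ 113.52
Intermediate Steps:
L = 77 (L = 14 + 7*((4 + 2) - 3)² = 14 + 7*(6 - 3)² = 14 + 7*3² = 14 + 7*9 = 14 + 63 = 77)
J(j) = 6
√(12881 + J(L)) = √(12881 + 6) = √12887 = 7*√263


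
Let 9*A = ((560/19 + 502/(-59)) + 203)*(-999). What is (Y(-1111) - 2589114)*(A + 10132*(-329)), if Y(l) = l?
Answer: 9751267241995675/1121 ≈ 8.6987e+12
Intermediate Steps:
A = -27868215/1121 (A = (((560/19 + 502/(-59)) + 203)*(-999))/9 = (((560*(1/19) + 502*(-1/59)) + 203)*(-999))/9 = (((560/19 - 502/59) + 203)*(-999))/9 = ((23502/1121 + 203)*(-999))/9 = ((251065/1121)*(-999))/9 = (⅑)*(-250813935/1121) = -27868215/1121 ≈ -24860.)
(Y(-1111) - 2589114)*(A + 10132*(-329)) = (-1111 - 2589114)*(-27868215/1121 + 10132*(-329)) = -2590225*(-27868215/1121 - 3333428) = -2590225*(-3764641003/1121) = 9751267241995675/1121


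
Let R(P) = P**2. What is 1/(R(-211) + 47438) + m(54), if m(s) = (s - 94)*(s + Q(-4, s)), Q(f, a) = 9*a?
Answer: -1986314399/91959 ≈ -21600.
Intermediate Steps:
m(s) = 10*s*(-94 + s) (m(s) = (s - 94)*(s + 9*s) = (-94 + s)*(10*s) = 10*s*(-94 + s))
1/(R(-211) + 47438) + m(54) = 1/((-211)**2 + 47438) + 10*54*(-94 + 54) = 1/(44521 + 47438) + 10*54*(-40) = 1/91959 - 21600 = -1986314399/91959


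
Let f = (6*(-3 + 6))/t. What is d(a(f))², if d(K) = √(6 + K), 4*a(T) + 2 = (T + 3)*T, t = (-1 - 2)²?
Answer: 8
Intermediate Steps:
t = 9 (t = (-3)² = 9)
f = 2 (f = (6*(-3 + 6))/9 = (6*3)*(⅑) = 18*(⅑) = 2)
a(T) = -½ + T*(3 + T)/4 (a(T) = -½ + ((T + 3)*T)/4 = -½ + ((3 + T)*T)/4 = -½ + (T*(3 + T))/4 = -½ + T*(3 + T)/4)
d(a(f))² = (√(6 + (-½ + (¼)*2² + (¾)*2)))² = (√(6 + (-½ + (¼)*4 + 3/2)))² = (√(6 + (-½ + 1 + 3/2)))² = (√(6 + 2))² = (√8)² = (2*√2)² = 8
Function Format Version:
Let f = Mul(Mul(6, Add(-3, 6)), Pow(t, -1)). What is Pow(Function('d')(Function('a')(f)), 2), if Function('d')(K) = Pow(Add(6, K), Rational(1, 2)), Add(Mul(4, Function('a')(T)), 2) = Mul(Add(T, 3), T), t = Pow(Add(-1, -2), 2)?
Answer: 8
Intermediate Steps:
t = 9 (t = Pow(-3, 2) = 9)
f = 2 (f = Mul(Mul(6, Add(-3, 6)), Pow(9, -1)) = Mul(Mul(6, 3), Rational(1, 9)) = Mul(18, Rational(1, 9)) = 2)
Function('a')(T) = Add(Rational(-1, 2), Mul(Rational(1, 4), T, Add(3, T))) (Function('a')(T) = Add(Rational(-1, 2), Mul(Rational(1, 4), Mul(Add(T, 3), T))) = Add(Rational(-1, 2), Mul(Rational(1, 4), Mul(Add(3, T), T))) = Add(Rational(-1, 2), Mul(Rational(1, 4), Mul(T, Add(3, T)))) = Add(Rational(-1, 2), Mul(Rational(1, 4), T, Add(3, T))))
Pow(Function('d')(Function('a')(f)), 2) = Pow(Pow(Add(6, Add(Rational(-1, 2), Mul(Rational(1, 4), Pow(2, 2)), Mul(Rational(3, 4), 2))), Rational(1, 2)), 2) = Pow(Pow(Add(6, Add(Rational(-1, 2), Mul(Rational(1, 4), 4), Rational(3, 2))), Rational(1, 2)), 2) = Pow(Pow(Add(6, Add(Rational(-1, 2), 1, Rational(3, 2))), Rational(1, 2)), 2) = Pow(Pow(Add(6, 2), Rational(1, 2)), 2) = Pow(Pow(8, Rational(1, 2)), 2) = Pow(Mul(2, Pow(2, Rational(1, 2))), 2) = 8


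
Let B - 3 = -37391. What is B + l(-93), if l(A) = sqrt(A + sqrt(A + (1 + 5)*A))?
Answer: -37388 + sqrt(-93 + I*sqrt(651)) ≈ -37387.0 + 9.7323*I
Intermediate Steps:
B = -37388 (B = 3 - 37391 = -37388)
l(A) = sqrt(A + sqrt(7)*sqrt(A)) (l(A) = sqrt(A + sqrt(A + 6*A)) = sqrt(A + sqrt(7*A)) = sqrt(A + sqrt(7)*sqrt(A)))
B + l(-93) = -37388 + sqrt(-93 + sqrt(7)*sqrt(-93)) = -37388 + sqrt(-93 + sqrt(7)*(I*sqrt(93))) = -37388 + sqrt(-93 + I*sqrt(651))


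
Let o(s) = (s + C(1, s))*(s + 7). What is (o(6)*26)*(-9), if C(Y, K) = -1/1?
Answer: -15210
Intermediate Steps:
C(Y, K) = -1 (C(Y, K) = -1*1 = -1)
o(s) = (-1 + s)*(7 + s) (o(s) = (s - 1)*(s + 7) = (-1 + s)*(7 + s))
(o(6)*26)*(-9) = ((-7 + 6**2 + 6*6)*26)*(-9) = ((-7 + 36 + 36)*26)*(-9) = (65*26)*(-9) = 1690*(-9) = -15210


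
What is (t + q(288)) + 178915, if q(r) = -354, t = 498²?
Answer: 426565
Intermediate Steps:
t = 248004
(t + q(288)) + 178915 = (248004 - 354) + 178915 = 247650 + 178915 = 426565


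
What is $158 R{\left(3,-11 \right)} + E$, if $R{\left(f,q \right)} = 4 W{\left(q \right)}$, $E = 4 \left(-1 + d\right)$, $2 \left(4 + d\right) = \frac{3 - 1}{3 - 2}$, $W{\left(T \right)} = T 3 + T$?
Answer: $-27824$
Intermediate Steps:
$W{\left(T \right)} = 4 T$ ($W{\left(T \right)} = 3 T + T = 4 T$)
$d = -3$ ($d = -4 + \frac{\left(3 - 1\right) \frac{1}{3 - 2}}{2} = -4 + \frac{2 \cdot 1^{-1}}{2} = -4 + \frac{2 \cdot 1}{2} = -4 + \frac{1}{2} \cdot 2 = -4 + 1 = -3$)
$E = -16$ ($E = 4 \left(-1 - 3\right) = 4 \left(-4\right) = -16$)
$R{\left(f,q \right)} = 16 q$ ($R{\left(f,q \right)} = 4 \cdot 4 q = 16 q$)
$158 R{\left(3,-11 \right)} + E = 158 \cdot 16 \left(-11\right) - 16 = 158 \left(-176\right) - 16 = -27808 - 16 = -27824$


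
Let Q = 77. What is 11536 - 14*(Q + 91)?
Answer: 9184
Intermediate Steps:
11536 - 14*(Q + 91) = 11536 - 14*(77 + 91) = 11536 - 14*168 = 11536 - 2352 = 9184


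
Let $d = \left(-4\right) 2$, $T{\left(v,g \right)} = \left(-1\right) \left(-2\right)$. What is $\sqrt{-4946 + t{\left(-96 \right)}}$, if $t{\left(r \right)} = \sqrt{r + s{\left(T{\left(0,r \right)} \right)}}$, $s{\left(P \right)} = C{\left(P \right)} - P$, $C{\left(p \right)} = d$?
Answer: $\sqrt{-4946 + i \sqrt{106}} \approx 0.0732 + 70.328 i$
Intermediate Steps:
$T{\left(v,g \right)} = 2$
$d = -8$
$C{\left(p \right)} = -8$
$s{\left(P \right)} = -8 - P$
$t{\left(r \right)} = \sqrt{-10 + r}$ ($t{\left(r \right)} = \sqrt{r - 10} = \sqrt{-10 + r}$)
$\sqrt{-4946 + t{\left(-96 \right)}} = \sqrt{-4946 + \sqrt{-10 - 96}} = \sqrt{-4946 + \sqrt{-106}} = \sqrt{-4946 + i \sqrt{106}}$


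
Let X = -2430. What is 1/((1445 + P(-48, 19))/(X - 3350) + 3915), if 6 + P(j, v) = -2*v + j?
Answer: 5780/22627347 ≈ 0.00025544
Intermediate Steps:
P(j, v) = -6 + j - 2*v (P(j, v) = -6 + (-2*v + j) = -6 + (j - 2*v) = -6 + j - 2*v)
1/((1445 + P(-48, 19))/(X - 3350) + 3915) = 1/((1445 + (-6 - 48 - 2*19))/(-2430 - 3350) + 3915) = 1/((1445 + (-6 - 48 - 38))/(-5780) + 3915) = 1/((1445 - 92)*(-1/5780) + 3915) = 1/(1353*(-1/5780) + 3915) = 1/(-1353/5780 + 3915) = 1/(22627347/5780) = 5780/22627347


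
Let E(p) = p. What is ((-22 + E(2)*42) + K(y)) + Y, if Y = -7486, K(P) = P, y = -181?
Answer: -7605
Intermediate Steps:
((-22 + E(2)*42) + K(y)) + Y = ((-22 + 2*42) - 181) - 7486 = ((-22 + 84) - 181) - 7486 = (62 - 181) - 7486 = -119 - 7486 = -7605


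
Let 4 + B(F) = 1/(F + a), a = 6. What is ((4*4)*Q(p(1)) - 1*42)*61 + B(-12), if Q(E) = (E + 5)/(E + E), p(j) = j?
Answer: 2171/6 ≈ 361.83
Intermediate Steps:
Q(E) = (5 + E)/(2*E) (Q(E) = (5 + E)/((2*E)) = (5 + E)*(1/(2*E)) = (5 + E)/(2*E))
B(F) = -4 + 1/(6 + F) (B(F) = -4 + 1/(F + 6) = -4 + 1/(6 + F))
((4*4)*Q(p(1)) - 1*42)*61 + B(-12) = ((4*4)*((½)*(5 + 1)/1) - 1*42)*61 + (-23 - 4*(-12))/(6 - 12) = (16*((½)*1*6) - 42)*61 + (-23 + 48)/(-6) = (16*3 - 42)*61 - ⅙*25 = (48 - 42)*61 - 25/6 = 6*61 - 25/6 = 366 - 25/6 = 2171/6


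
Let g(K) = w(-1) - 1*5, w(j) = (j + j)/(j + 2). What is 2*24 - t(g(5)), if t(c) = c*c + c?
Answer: 6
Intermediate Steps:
w(j) = 2*j/(2 + j) (w(j) = (2*j)/(2 + j) = 2*j/(2 + j))
g(K) = -7 (g(K) = 2*(-1)/(2 - 1) - 1*5 = 2*(-1)/1 - 5 = 2*(-1)*1 - 5 = -2 - 5 = -7)
t(c) = c + c**2 (t(c) = c**2 + c = c + c**2)
2*24 - t(g(5)) = 2*24 - (-7)*(1 - 7) = 48 - (-7)*(-6) = 48 - 1*42 = 48 - 42 = 6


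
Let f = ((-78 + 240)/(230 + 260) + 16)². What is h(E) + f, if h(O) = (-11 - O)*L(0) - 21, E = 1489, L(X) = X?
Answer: 14747476/60025 ≈ 245.69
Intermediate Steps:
h(O) = -21 (h(O) = (-11 - O)*0 - 21 = 0 - 21 = -21)
f = 16008001/60025 (f = (162/490 + 16)² = (162*(1/490) + 16)² = (81/245 + 16)² = (4001/245)² = 16008001/60025 ≈ 266.69)
h(E) + f = -21 + 16008001/60025 = 14747476/60025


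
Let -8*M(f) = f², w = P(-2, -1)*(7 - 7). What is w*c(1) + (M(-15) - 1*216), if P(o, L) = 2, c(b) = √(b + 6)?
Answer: -1953/8 ≈ -244.13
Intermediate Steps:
c(b) = √(6 + b)
w = 0 (w = 2*(7 - 7) = 2*0 = 0)
M(f) = -f²/8
w*c(1) + (M(-15) - 1*216) = 0*√(6 + 1) + (-⅛*(-15)² - 1*216) = 0*√7 + (-⅛*225 - 216) = 0 + (-225/8 - 216) = 0 - 1953/8 = -1953/8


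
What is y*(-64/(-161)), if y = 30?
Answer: 1920/161 ≈ 11.925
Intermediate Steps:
y*(-64/(-161)) = 30*(-64/(-161)) = 30*(-64*(-1/161)) = 30*(64/161) = 1920/161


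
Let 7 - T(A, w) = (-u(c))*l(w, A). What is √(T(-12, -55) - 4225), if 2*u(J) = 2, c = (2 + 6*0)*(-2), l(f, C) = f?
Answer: I*√4273 ≈ 65.368*I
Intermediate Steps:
c = -4 (c = (2 + 0)*(-2) = 2*(-2) = -4)
u(J) = 1 (u(J) = (½)*2 = 1)
T(A, w) = 7 + w (T(A, w) = 7 - (-1*1)*w = 7 - (-1)*w = 7 + w)
√(T(-12, -55) - 4225) = √((7 - 55) - 4225) = √(-48 - 4225) = √(-4273) = I*√4273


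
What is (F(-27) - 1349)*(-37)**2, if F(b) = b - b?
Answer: -1846781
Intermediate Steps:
F(b) = 0
(F(-27) - 1349)*(-37)**2 = (0 - 1349)*(-37)**2 = -1349*1369 = -1846781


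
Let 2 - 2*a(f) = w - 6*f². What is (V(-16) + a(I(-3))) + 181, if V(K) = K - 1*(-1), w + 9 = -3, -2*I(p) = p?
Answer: 719/4 ≈ 179.75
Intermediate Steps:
I(p) = -p/2
w = -12 (w = -9 - 3 = -12)
a(f) = 7 + 3*f² (a(f) = 1 - (-12 - 6*f²)/2 = 1 + (6 + 3*f²) = 7 + 3*f²)
V(K) = 1 + K (V(K) = K + 1 = 1 + K)
(V(-16) + a(I(-3))) + 181 = ((1 - 16) + (7 + 3*(-½*(-3))²)) + 181 = (-15 + (7 + 3*(3/2)²)) + 181 = (-15 + (7 + 3*(9/4))) + 181 = (-15 + (7 + 27/4)) + 181 = (-15 + 55/4) + 181 = -5/4 + 181 = 719/4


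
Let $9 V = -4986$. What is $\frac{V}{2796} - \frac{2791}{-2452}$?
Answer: $\frac{1611307}{1713948} \approx 0.94011$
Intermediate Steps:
$V = -554$ ($V = \frac{1}{9} \left(-4986\right) = -554$)
$\frac{V}{2796} - \frac{2791}{-2452} = - \frac{554}{2796} - \frac{2791}{-2452} = \left(-554\right) \frac{1}{2796} - - \frac{2791}{2452} = - \frac{277}{1398} + \frac{2791}{2452} = \frac{1611307}{1713948}$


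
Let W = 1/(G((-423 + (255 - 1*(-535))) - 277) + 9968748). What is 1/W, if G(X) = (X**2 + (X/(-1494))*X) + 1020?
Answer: 828162594/83 ≈ 9.9779e+6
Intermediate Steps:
G(X) = 1020 + 1493*X**2/1494 (G(X) = (X**2 + (X*(-1/1494))*X) + 1020 = (X**2 + (-X/1494)*X) + 1020 = (X**2 - X**2/1494) + 1020 = 1493*X**2/1494 + 1020 = 1020 + 1493*X**2/1494)
W = 83/828162594 (W = 1/((1020 + 1493*((-423 + (255 - 1*(-535))) - 277)**2/1494) + 9968748) = 1/((1020 + 1493*((-423 + (255 + 535)) - 277)**2/1494) + 9968748) = 1/((1020 + 1493*((-423 + 790) - 277)**2/1494) + 9968748) = 1/((1020 + 1493*(367 - 277)**2/1494) + 9968748) = 1/((1020 + (1493/1494)*90**2) + 9968748) = 1/((1020 + (1493/1494)*8100) + 9968748) = 1/((1020 + 671850/83) + 9968748) = 1/(756510/83 + 9968748) = 1/(828162594/83) = 83/828162594 ≈ 1.0022e-7)
1/W = 1/(83/828162594) = 828162594/83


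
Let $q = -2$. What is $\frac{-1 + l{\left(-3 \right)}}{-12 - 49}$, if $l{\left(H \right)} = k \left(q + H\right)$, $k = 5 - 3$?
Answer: $\frac{11}{61} \approx 0.18033$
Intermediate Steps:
$k = 2$ ($k = 5 - 3 = 2$)
$l{\left(H \right)} = -4 + 2 H$ ($l{\left(H \right)} = 2 \left(-2 + H\right) = -4 + 2 H$)
$\frac{-1 + l{\left(-3 \right)}}{-12 - 49} = \frac{-1 + \left(-4 + 2 \left(-3\right)\right)}{-12 - 49} = \frac{-1 - 10}{-61} = - \frac{-1 - 10}{61} = \left(- \frac{1}{61}\right) \left(-11\right) = \frac{11}{61}$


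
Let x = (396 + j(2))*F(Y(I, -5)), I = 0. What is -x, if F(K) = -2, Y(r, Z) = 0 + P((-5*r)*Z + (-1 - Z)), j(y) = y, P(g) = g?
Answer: 796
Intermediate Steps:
Y(r, Z) = -1 - Z - 5*Z*r (Y(r, Z) = 0 + ((-5*r)*Z + (-1 - Z)) = 0 + (-5*Z*r + (-1 - Z)) = 0 + (-1 - Z - 5*Z*r) = -1 - Z - 5*Z*r)
x = -796 (x = (396 + 2)*(-2) = 398*(-2) = -796)
-x = -1*(-796) = 796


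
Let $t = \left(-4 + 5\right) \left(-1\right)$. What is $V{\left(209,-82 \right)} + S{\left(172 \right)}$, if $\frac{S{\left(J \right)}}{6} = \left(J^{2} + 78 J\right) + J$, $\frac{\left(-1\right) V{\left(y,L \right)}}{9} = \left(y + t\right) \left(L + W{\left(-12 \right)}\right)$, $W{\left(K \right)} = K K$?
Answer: $142968$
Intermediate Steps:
$t = -1$ ($t = 1 \left(-1\right) = -1$)
$W{\left(K \right)} = K^{2}$
$V{\left(y,L \right)} = - 9 \left(-1 + y\right) \left(144 + L\right)$ ($V{\left(y,L \right)} = - 9 \left(y - 1\right) \left(L + \left(-12\right)^{2}\right) = - 9 \left(-1 + y\right) \left(L + 144\right) = - 9 \left(-1 + y\right) \left(144 + L\right)$)
$S{\left(J \right)} = 6 J^{2} + 474 J$ ($S{\left(J \right)} = 6 \left(\left(J^{2} + 78 J\right) + J\right) = 6 \left(J^{2} + 79 J\right) = 6 J^{2} + 474 J$)
$V{\left(209,-82 \right)} + S{\left(172 \right)} = \left(1296 - 270864 + 9 \left(-82\right) - \left(-738\right) 209\right) + 6 \cdot 172 \left(79 + 172\right) = \left(1296 - 270864 - 738 + 154242\right) + 6 \cdot 172 \cdot 251 = -116064 + 259032 = 142968$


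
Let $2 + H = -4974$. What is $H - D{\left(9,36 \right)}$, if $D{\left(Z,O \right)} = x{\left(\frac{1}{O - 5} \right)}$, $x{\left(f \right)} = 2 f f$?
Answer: $- \frac{4781938}{961} \approx -4976.0$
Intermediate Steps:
$H = -4976$ ($H = -2 - 4974 = -4976$)
$x{\left(f \right)} = 2 f^{2}$
$D{\left(Z,O \right)} = \frac{2}{\left(-5 + O\right)^{2}}$ ($D{\left(Z,O \right)} = 2 \left(\frac{1}{O - 5}\right)^{2} = 2 \left(\frac{1}{-5 + O}\right)^{2} = \frac{2}{\left(-5 + O\right)^{2}}$)
$H - D{\left(9,36 \right)} = -4976 - \frac{2}{\left(-5 + 36\right)^{2}} = -4976 - \frac{2}{961} = - \frac{4781938}{961}$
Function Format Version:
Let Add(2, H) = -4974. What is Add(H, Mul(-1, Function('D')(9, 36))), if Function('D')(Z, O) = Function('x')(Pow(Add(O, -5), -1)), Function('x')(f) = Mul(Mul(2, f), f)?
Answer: Rational(-4781938, 961) ≈ -4976.0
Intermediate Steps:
H = -4976 (H = Add(-2, -4974) = -4976)
Function('x')(f) = Mul(2, Pow(f, 2))
Function('D')(Z, O) = Mul(2, Pow(Add(-5, O), -2)) (Function('D')(Z, O) = Mul(2, Pow(Pow(Add(O, -5), -1), 2)) = Mul(2, Pow(Pow(Add(-5, O), -1), 2)) = Mul(2, Pow(Add(-5, O), -2)))
Add(H, Mul(-1, Function('D')(9, 36))) = Add(-4976, Mul(-1, Mul(2, Pow(Add(-5, 36), -2)))) = Add(-4976, Mul(-1, Mul(2, Pow(31, -2)))) = Add(-4976, Mul(-1, Mul(2, Rational(1, 961)))) = Add(-4976, Mul(-1, Rational(2, 961))) = Add(-4976, Rational(-2, 961)) = Rational(-4781938, 961)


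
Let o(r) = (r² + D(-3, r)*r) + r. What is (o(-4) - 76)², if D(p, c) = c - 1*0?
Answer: 2304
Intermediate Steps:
D(p, c) = c (D(p, c) = c + 0 = c)
o(r) = r + 2*r² (o(r) = (r² + r*r) + r = (r² + r²) + r = 2*r² + r = r + 2*r²)
(o(-4) - 76)² = (-4*(1 + 2*(-4)) - 76)² = (-4*(1 - 8) - 76)² = (-4*(-7) - 76)² = (28 - 76)² = (-48)² = 2304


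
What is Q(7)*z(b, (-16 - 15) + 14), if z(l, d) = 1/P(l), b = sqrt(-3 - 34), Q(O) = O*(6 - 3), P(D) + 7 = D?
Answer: -147/86 - 21*I*sqrt(37)/86 ≈ -1.7093 - 1.4853*I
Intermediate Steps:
P(D) = -7 + D
Q(O) = 3*O (Q(O) = O*3 = 3*O)
b = I*sqrt(37) (b = sqrt(-37) = I*sqrt(37) ≈ 6.0828*I)
z(l, d) = 1/(-7 + l)
Q(7)*z(b, (-16 - 15) + 14) = (3*7)/(-7 + I*sqrt(37)) = 21/(-7 + I*sqrt(37))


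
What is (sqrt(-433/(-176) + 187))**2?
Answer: 33345/176 ≈ 189.46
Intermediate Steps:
(sqrt(-433/(-176) + 187))**2 = (sqrt(-433*(-1/176) + 187))**2 = (sqrt(433/176 + 187))**2 = (sqrt(33345/176))**2 = (3*sqrt(40755)/44)**2 = 33345/176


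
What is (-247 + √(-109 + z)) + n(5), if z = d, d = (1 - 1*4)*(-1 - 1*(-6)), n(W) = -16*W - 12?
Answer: -339 + 2*I*√31 ≈ -339.0 + 11.136*I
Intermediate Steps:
n(W) = -12 - 16*W
d = -15 (d = (1 - 4)*(-1 + 6) = -3*5 = -15)
z = -15
(-247 + √(-109 + z)) + n(5) = (-247 + √(-109 - 15)) + (-12 - 16*5) = (-247 + √(-124)) + (-12 - 80) = (-247 + 2*I*√31) - 92 = -339 + 2*I*√31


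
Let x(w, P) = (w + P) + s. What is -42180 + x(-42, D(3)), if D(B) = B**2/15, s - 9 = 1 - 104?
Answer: -211577/5 ≈ -42315.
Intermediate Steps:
s = -94 (s = 9 + (1 - 104) = 9 - 103 = -94)
D(B) = B**2/15
x(w, P) = -94 + P + w (x(w, P) = (w + P) - 94 = (P + w) - 94 = -94 + P + w)
-42180 + x(-42, D(3)) = -42180 + (-94 + (1/15)*3**2 - 42) = -42180 + (-94 + (1/15)*9 - 42) = -42180 + (-94 + 3/5 - 42) = -42180 - 677/5 = -211577/5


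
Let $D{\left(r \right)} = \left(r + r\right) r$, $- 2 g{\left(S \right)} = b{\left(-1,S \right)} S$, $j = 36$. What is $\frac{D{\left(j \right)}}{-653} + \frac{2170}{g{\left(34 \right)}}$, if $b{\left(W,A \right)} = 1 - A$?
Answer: $- \frac{37102}{366333} \approx -0.10128$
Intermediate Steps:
$g{\left(S \right)} = - \frac{S \left(1 - S\right)}{2}$ ($g{\left(S \right)} = - \frac{\left(1 - S\right) S}{2} = - \frac{S \left(1 - S\right)}{2}$)
$D{\left(r \right)} = 2 r^{2}$ ($D{\left(r \right)} = 2 r r = 2 r^{2}$)
$\frac{D{\left(j \right)}}{-653} + \frac{2170}{g{\left(34 \right)}} = \frac{2 \cdot 36^{2}}{-653} + \frac{2170}{\frac{1}{2} \cdot 34 \left(-1 + 34\right)} = 2 \cdot 1296 \left(- \frac{1}{653}\right) + \frac{2170}{\frac{1}{2} \cdot 34 \cdot 33} = 2592 \left(- \frac{1}{653}\right) + \frac{2170}{561} = - \frac{2592}{653} + 2170 \cdot \frac{1}{561} = - \frac{2592}{653} + \frac{2170}{561} = - \frac{37102}{366333}$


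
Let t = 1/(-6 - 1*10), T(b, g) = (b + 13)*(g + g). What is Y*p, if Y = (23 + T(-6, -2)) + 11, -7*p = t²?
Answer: -3/17150 ≈ -0.00017493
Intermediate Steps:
T(b, g) = 2*g*(13 + b) (T(b, g) = (13 + b)*(2*g) = 2*g*(13 + b))
t = -1/70 (t = (⅒)/(-7) = -⅐*⅒ = -1/70 ≈ -0.014286)
p = -1/34300 (p = -(-1/70)²/7 = -⅐*1/4900 = -1/34300 ≈ -2.9155e-5)
Y = 6 (Y = (23 + 2*(-2)*(13 - 6)) + 11 = (23 + 2*(-2)*7) + 11 = (23 - 28) + 11 = -5 + 11 = 6)
Y*p = 6*(-1/34300) = -3/17150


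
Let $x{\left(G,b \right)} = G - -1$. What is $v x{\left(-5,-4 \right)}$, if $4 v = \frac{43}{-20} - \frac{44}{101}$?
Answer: $\frac{5223}{2020} \approx 2.5856$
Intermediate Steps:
$x{\left(G,b \right)} = 1 + G$ ($x{\left(G,b \right)} = G + 1 = 1 + G$)
$v = - \frac{5223}{8080}$ ($v = \frac{\frac{43}{-20} - \frac{44}{101}}{4} = \frac{43 \left(- \frac{1}{20}\right) - \frac{44}{101}}{4} = \frac{- \frac{43}{20} - \frac{44}{101}}{4} = \frac{1}{4} \left(- \frac{5223}{2020}\right) = - \frac{5223}{8080} \approx -0.64641$)
$v x{\left(-5,-4 \right)} = - \frac{5223 \left(1 - 5\right)}{8080} = \left(- \frac{5223}{8080}\right) \left(-4\right) = \frac{5223}{2020}$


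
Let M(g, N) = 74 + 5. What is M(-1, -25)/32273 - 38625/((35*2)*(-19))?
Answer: 249329939/8584618 ≈ 29.044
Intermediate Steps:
M(g, N) = 79
M(-1, -25)/32273 - 38625/((35*2)*(-19)) = 79/32273 - 38625/((35*2)*(-19)) = 79*(1/32273) - 38625/(70*(-19)) = 79/32273 - 38625/(-1330) = 79/32273 - 38625*(-1/1330) = 79/32273 + 7725/266 = 249329939/8584618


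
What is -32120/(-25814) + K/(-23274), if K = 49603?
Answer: -266445481/300397518 ≈ -0.88698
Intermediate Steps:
-32120/(-25814) + K/(-23274) = -32120/(-25814) + 49603/(-23274) = -32120*(-1/25814) + 49603*(-1/23274) = 16060/12907 - 49603/23274 = -266445481/300397518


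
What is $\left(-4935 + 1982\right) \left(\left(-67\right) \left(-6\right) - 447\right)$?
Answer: $132885$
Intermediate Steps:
$\left(-4935 + 1982\right) \left(\left(-67\right) \left(-6\right) - 447\right) = - 2953 \left(402 - 447\right) = \left(-2953\right) \left(-45\right) = 132885$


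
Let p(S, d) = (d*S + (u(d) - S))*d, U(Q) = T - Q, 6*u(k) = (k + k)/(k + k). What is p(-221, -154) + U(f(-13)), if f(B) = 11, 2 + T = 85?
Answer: -15825671/3 ≈ -5.2752e+6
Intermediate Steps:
u(k) = ⅙ (u(k) = ((k + k)/(k + k))/6 = ((2*k)/((2*k)))/6 = ((2*k)*(1/(2*k)))/6 = (⅙)*1 = ⅙)
T = 83 (T = -2 + 85 = 83)
U(Q) = 83 - Q
p(S, d) = d*(⅙ - S + S*d) (p(S, d) = (d*S + (⅙ - S))*d = (S*d + (⅙ - S))*d = (⅙ - S + S*d)*d = d*(⅙ - S + S*d))
p(-221, -154) + U(f(-13)) = -154*(⅙ - 1*(-221) - 221*(-154)) + (83 - 1*11) = -154*(⅙ + 221 + 34034) + (83 - 11) = -154*205531/6 + 72 = -15825887/3 + 72 = -15825671/3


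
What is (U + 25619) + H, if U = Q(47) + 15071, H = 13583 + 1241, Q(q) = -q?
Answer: 55467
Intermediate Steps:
H = 14824
U = 15024 (U = -1*47 + 15071 = -47 + 15071 = 15024)
(U + 25619) + H = (15024 + 25619) + 14824 = 40643 + 14824 = 55467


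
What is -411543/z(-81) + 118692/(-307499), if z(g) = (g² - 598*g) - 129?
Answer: -44353896999/5624156710 ≈ -7.8863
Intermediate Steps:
z(g) = -129 + g² - 598*g
-411543/z(-81) + 118692/(-307499) = -411543/(-129 + (-81)² - 598*(-81)) + 118692/(-307499) = -411543/(-129 + 6561 + 48438) + 118692*(-1/307499) = -411543/54870 - 118692/307499 = -411543*1/54870 - 118692/307499 = -137181/18290 - 118692/307499 = -44353896999/5624156710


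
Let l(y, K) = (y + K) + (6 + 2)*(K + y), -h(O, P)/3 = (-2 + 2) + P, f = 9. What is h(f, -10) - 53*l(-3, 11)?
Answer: -3786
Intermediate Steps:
h(O, P) = -3*P (h(O, P) = -3*((-2 + 2) + P) = -3*(0 + P) = -3*P)
l(y, K) = 9*K + 9*y (l(y, K) = (K + y) + 8*(K + y) = (K + y) + (8*K + 8*y) = 9*K + 9*y)
h(f, -10) - 53*l(-3, 11) = -3*(-10) - 53*(9*11 + 9*(-3)) = 30 - 53*(99 - 27) = 30 - 53*72 = 30 - 3816 = -3786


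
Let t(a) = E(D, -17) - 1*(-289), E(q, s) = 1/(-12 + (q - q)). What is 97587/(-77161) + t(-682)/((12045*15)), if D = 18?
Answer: -413524183/327383100 ≈ -1.2631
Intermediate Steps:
E(q, s) = -1/12 (E(q, s) = 1/(-12 + 0) = 1/(-12) = -1/12)
t(a) = 3467/12 (t(a) = -1/12 - 1*(-289) = -1/12 + 289 = 3467/12)
97587/(-77161) + t(-682)/((12045*15)) = 97587/(-77161) + 3467/(12*((12045*15))) = 97587*(-1/77161) + (3467/12)/180675 = -13941/11023 + (3467/12)*(1/180675) = -13941/11023 + 3467/2168100 = -413524183/327383100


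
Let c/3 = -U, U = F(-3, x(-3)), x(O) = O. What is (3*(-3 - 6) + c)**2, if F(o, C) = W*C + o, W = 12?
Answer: 8100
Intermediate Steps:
F(o, C) = o + 12*C (F(o, C) = 12*C + o = o + 12*C)
U = -39 (U = -3 + 12*(-3) = -3 - 36 = -39)
c = 117 (c = 3*(-1*(-39)) = 3*39 = 117)
(3*(-3 - 6) + c)**2 = (3*(-3 - 6) + 117)**2 = (3*(-9) + 117)**2 = (-27 + 117)**2 = 90**2 = 8100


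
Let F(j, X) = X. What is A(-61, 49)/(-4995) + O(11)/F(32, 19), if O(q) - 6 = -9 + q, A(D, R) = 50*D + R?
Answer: 96979/94905 ≈ 1.0219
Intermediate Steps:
A(D, R) = R + 50*D
O(q) = -3 + q (O(q) = 6 + (-9 + q) = -3 + q)
A(-61, 49)/(-4995) + O(11)/F(32, 19) = (49 + 50*(-61))/(-4995) + (-3 + 11)/19 = (49 - 3050)*(-1/4995) + 8*(1/19) = -3001*(-1/4995) + 8/19 = 3001/4995 + 8/19 = 96979/94905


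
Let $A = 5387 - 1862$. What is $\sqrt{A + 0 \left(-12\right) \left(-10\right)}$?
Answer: $5 \sqrt{141} \approx 59.372$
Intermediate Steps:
$A = 3525$
$\sqrt{A + 0 \left(-12\right) \left(-10\right)} = \sqrt{3525 + 0 \left(-12\right) \left(-10\right)} = \sqrt{3525 + 0 \left(-10\right)} = \sqrt{3525 + 0} = \sqrt{3525} = 5 \sqrt{141}$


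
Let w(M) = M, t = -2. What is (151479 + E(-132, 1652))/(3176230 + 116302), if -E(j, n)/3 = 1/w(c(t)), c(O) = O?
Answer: 302961/6585064 ≈ 0.046007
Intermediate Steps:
E(j, n) = 3/2 (E(j, n) = -3/(-2) = -3*(-1/2) = 3/2)
(151479 + E(-132, 1652))/(3176230 + 116302) = (151479 + 3/2)/(3176230 + 116302) = (302961/2)/3292532 = (302961/2)*(1/3292532) = 302961/6585064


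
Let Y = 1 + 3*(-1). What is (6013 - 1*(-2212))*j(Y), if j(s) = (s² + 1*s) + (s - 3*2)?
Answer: -49350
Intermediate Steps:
Y = -2 (Y = 1 - 3 = -2)
j(s) = -6 + s² + 2*s (j(s) = (s² + s) + (s - 6) = (s + s²) + (-6 + s) = -6 + s² + 2*s)
(6013 - 1*(-2212))*j(Y) = (6013 - 1*(-2212))*(-6 + (-2)² + 2*(-2)) = (6013 + 2212)*(-6 + 4 - 4) = 8225*(-6) = -49350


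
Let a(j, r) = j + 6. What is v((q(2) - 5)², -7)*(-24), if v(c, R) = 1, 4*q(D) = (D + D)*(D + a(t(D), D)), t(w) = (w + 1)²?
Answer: -24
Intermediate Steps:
t(w) = (1 + w)²
a(j, r) = 6 + j
q(D) = D*(6 + D + (1 + D)²)/2 (q(D) = ((D + D)*(D + (6 + (1 + D)²)))/4 = ((2*D)*(6 + D + (1 + D)²))/4 = (2*D*(6 + D + (1 + D)²))/4 = D*(6 + D + (1 + D)²)/2)
v((q(2) - 5)², -7)*(-24) = 1*(-24) = -24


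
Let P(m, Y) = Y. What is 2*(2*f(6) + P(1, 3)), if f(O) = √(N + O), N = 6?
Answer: 6 + 8*√3 ≈ 19.856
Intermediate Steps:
f(O) = √(6 + O)
2*(2*f(6) + P(1, 3)) = 2*(2*√(6 + 6) + 3) = 2*(2*√12 + 3) = 2*(2*(2*√3) + 3) = 2*(4*√3 + 3) = 2*(3 + 4*√3) = 6 + 8*√3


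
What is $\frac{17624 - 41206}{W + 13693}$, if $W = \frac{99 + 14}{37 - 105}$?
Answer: $- \frac{1603576}{931011} \approx -1.7224$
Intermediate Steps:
$W = - \frac{113}{68}$ ($W = \frac{1}{-68} \cdot 113 = \left(- \frac{1}{68}\right) 113 = - \frac{113}{68} \approx -1.6618$)
$\frac{17624 - 41206}{W + 13693} = \frac{17624 - 41206}{- \frac{113}{68} + 13693} = - \frac{23582}{\frac{931011}{68}} = \left(-23582\right) \frac{68}{931011} = - \frac{1603576}{931011}$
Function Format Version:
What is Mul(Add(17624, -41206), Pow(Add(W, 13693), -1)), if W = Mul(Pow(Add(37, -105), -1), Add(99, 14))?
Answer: Rational(-1603576, 931011) ≈ -1.7224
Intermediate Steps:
W = Rational(-113, 68) (W = Mul(Pow(-68, -1), 113) = Mul(Rational(-1, 68), 113) = Rational(-113, 68) ≈ -1.6618)
Mul(Add(17624, -41206), Pow(Add(W, 13693), -1)) = Mul(Add(17624, -41206), Pow(Add(Rational(-113, 68), 13693), -1)) = Mul(-23582, Pow(Rational(931011, 68), -1)) = Mul(-23582, Rational(68, 931011)) = Rational(-1603576, 931011)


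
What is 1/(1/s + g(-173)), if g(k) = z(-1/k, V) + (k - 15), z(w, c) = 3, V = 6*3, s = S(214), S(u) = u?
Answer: -214/39589 ≈ -0.0054055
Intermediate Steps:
s = 214
V = 18
g(k) = -12 + k (g(k) = 3 + (k - 15) = 3 + (-15 + k) = -12 + k)
1/(1/s + g(-173)) = 1/(1/214 + (-12 - 173)) = 1/(1/214 - 185) = 1/(-39589/214) = -214/39589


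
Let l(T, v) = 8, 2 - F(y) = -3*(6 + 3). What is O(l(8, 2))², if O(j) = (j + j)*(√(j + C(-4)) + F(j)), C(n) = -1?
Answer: 217088 + 14848*√7 ≈ 2.5637e+5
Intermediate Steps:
F(y) = 29 (F(y) = 2 - (-3)*(6 + 3) = 2 - (-3)*9 = 2 - 1*(-27) = 2 + 27 = 29)
O(j) = 2*j*(29 + √(-1 + j)) (O(j) = (j + j)*(√(j - 1) + 29) = (2*j)*(√(-1 + j) + 29) = (2*j)*(29 + √(-1 + j)) = 2*j*(29 + √(-1 + j)))
O(l(8, 2))² = (2*8*(29 + √(-1 + 8)))² = (2*8*(29 + √7))² = (464 + 16*√7)²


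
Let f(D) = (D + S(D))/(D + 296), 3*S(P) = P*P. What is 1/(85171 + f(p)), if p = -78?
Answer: 109/9284614 ≈ 1.1740e-5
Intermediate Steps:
S(P) = P**2/3 (S(P) = (P*P)/3 = P**2/3)
f(D) = (D + D**2/3)/(296 + D) (f(D) = (D + D**2/3)/(D + 296) = (D + D**2/3)/(296 + D))
1/(85171 + f(p)) = 1/(85171 + (1/3)*(-78)*(3 - 78)/(296 - 78)) = 1/(85171 + (1/3)*(-78)*(-75)/218) = 1/(85171 + (1/3)*(-78)*(1/218)*(-75)) = 1/(85171 + 975/109) = 1/(9284614/109) = 109/9284614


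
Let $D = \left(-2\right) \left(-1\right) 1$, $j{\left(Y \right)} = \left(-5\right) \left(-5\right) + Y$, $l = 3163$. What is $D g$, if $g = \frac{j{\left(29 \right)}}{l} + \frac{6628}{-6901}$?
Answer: $- \frac{41183420}{21827863} \approx -1.8867$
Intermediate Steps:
$j{\left(Y \right)} = 25 + Y$
$g = - \frac{20591710}{21827863}$ ($g = \frac{25 + 29}{3163} + \frac{6628}{-6901} = 54 \cdot \frac{1}{3163} + 6628 \left(- \frac{1}{6901}\right) = \frac{54}{3163} - \frac{6628}{6901} = - \frac{20591710}{21827863} \approx -0.94337$)
$D = 2$ ($D = 2 \cdot 1 = 2$)
$D g = 2 \left(- \frac{20591710}{21827863}\right) = - \frac{41183420}{21827863}$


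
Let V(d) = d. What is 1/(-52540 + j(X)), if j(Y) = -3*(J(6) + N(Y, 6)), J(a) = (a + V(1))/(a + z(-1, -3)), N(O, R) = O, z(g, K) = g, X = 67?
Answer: -5/263726 ≈ -1.8959e-5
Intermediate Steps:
J(a) = (1 + a)/(-1 + a) (J(a) = (a + 1)/(a - 1) = (1 + a)/(-1 + a))
j(Y) = -21/5 - 3*Y (j(Y) = -3*((1 + 6)/(-1 + 6) + Y) = -3*(7/5 + Y) = -21/5 - 3*Y)
1/(-52540 + j(X)) = 1/(-52540 + (-21/5 - 3*67)) = 1/(-52540 + (-21/5 - 201)) = 1/(-52540 - 1026/5) = 1/(-263726/5) = -5/263726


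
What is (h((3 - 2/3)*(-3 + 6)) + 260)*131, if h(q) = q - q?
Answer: 34060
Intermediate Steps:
h(q) = 0
(h((3 - 2/3)*(-3 + 6)) + 260)*131 = (0 + 260)*131 = 260*131 = 34060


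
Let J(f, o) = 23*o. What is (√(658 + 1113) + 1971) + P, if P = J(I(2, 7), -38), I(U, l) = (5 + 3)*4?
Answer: 1097 + √1771 ≈ 1139.1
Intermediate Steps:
I(U, l) = 32 (I(U, l) = 8*4 = 32)
P = -874 (P = 23*(-38) = -874)
(√(658 + 1113) + 1971) + P = (√(658 + 1113) + 1971) - 874 = (√1771 + 1971) - 874 = (1971 + √1771) - 874 = 1097 + √1771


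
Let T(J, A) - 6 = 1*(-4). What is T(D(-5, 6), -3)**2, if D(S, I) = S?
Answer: 4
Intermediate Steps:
T(J, A) = 2 (T(J, A) = 6 + 1*(-4) = 6 - 4 = 2)
T(D(-5, 6), -3)**2 = 2**2 = 4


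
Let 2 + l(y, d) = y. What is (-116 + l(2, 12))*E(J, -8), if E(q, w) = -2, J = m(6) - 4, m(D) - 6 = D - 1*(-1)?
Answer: 232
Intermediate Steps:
m(D) = 7 + D (m(D) = 6 + (D - 1*(-1)) = 6 + (D + 1) = 6 + (1 + D) = 7 + D)
J = 9 (J = (7 + 6) - 4 = 13 - 4 = 9)
l(y, d) = -2 + y
(-116 + l(2, 12))*E(J, -8) = (-116 + (-2 + 2))*(-2) = (-116 + 0)*(-2) = -116*(-2) = 232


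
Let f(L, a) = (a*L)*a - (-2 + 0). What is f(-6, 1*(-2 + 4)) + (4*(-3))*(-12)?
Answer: 122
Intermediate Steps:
f(L, a) = 2 + L*a² (f(L, a) = (L*a)*a - 1*(-2) = L*a² + 2 = 2 + L*a²)
f(-6, 1*(-2 + 4)) + (4*(-3))*(-12) = (2 - 6*(-2 + 4)²) + (4*(-3))*(-12) = (2 - 6*(1*2)²) - 12*(-12) = (2 - 6*2²) + 144 = (2 - 6*4) + 144 = (2 - 24) + 144 = -22 + 144 = 122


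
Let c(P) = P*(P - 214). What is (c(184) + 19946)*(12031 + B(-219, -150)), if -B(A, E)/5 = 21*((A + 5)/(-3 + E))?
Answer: 8743468766/51 ≈ 1.7144e+8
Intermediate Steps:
c(P) = P*(-214 + P)
B(A, E) = -105*(5 + A)/(-3 + E) (B(A, E) = -105*(A + 5)/(-3 + E) = -105*(5 + A)/(-3 + E))
(c(184) + 19946)*(12031 + B(-219, -150)) = (184*(-214 + 184) + 19946)*(12031 + 105*(-5 - 1*(-219))/(-3 - 150)) = (184*(-30) + 19946)*(12031 + 105*(-5 + 219)/(-153)) = (-5520 + 19946)*(12031 + 105*(-1/153)*214) = 14426*(12031 - 7490/51) = 14426*(606091/51) = 8743468766/51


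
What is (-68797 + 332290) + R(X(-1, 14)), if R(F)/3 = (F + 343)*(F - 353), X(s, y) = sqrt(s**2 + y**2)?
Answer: -99153 - 30*sqrt(197) ≈ -99574.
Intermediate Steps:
R(F) = 3*(-353 + F)*(343 + F) (R(F) = 3*((F + 343)*(F - 353)) = 3*((343 + F)*(-353 + F)) = 3*((-353 + F)*(343 + F)) = 3*(-353 + F)*(343 + F))
(-68797 + 332290) + R(X(-1, 14)) = (-68797 + 332290) + (-363237 - 30*sqrt((-1)**2 + 14**2) + 3*(sqrt((-1)**2 + 14**2))**2) = 263493 + (-363237 - 30*sqrt(1 + 196) + 3*(sqrt(1 + 196))**2) = 263493 + (-363237 - 30*sqrt(197) + 3*(sqrt(197))**2) = 263493 + (-363237 - 30*sqrt(197) + 3*197) = 263493 + (-363237 - 30*sqrt(197) + 591) = 263493 + (-362646 - 30*sqrt(197)) = -99153 - 30*sqrt(197)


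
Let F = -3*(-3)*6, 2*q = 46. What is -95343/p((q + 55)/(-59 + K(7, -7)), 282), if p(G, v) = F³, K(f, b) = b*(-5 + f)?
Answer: -31781/52488 ≈ -0.60549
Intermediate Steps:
q = 23 (q = (½)*46 = 23)
F = 54 (F = 9*6 = 54)
p(G, v) = 157464 (p(G, v) = 54³ = 157464)
-95343/p((q + 55)/(-59 + K(7, -7)), 282) = -95343/157464 = -95343*1/157464 = -31781/52488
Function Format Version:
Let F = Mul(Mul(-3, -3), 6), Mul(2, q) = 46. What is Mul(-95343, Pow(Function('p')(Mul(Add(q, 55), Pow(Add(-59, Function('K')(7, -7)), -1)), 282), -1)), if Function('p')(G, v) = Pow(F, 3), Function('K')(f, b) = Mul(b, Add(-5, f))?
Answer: Rational(-31781, 52488) ≈ -0.60549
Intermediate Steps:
q = 23 (q = Mul(Rational(1, 2), 46) = 23)
F = 54 (F = Mul(9, 6) = 54)
Function('p')(G, v) = 157464 (Function('p')(G, v) = Pow(54, 3) = 157464)
Mul(-95343, Pow(Function('p')(Mul(Add(q, 55), Pow(Add(-59, Function('K')(7, -7)), -1)), 282), -1)) = Mul(-95343, Pow(157464, -1)) = Mul(-95343, Rational(1, 157464)) = Rational(-31781, 52488)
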